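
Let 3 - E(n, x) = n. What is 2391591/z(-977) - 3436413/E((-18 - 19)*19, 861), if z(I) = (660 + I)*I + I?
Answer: -529621097535/108982396 ≈ -4859.7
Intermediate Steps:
z(I) = I + I*(660 + I) (z(I) = I*(660 + I) + I = I + I*(660 + I))
E(n, x) = 3 - n
2391591/z(-977) - 3436413/E((-18 - 19)*19, 861) = 2391591/((-977*(661 - 977))) - 3436413/(3 - (-18 - 19)*19) = 2391591/((-977*(-316))) - 3436413/(3 - (-37)*19) = 2391591/308732 - 3436413/(3 - 1*(-703)) = 2391591*(1/308732) - 3436413/(3 + 703) = 2391591/308732 - 3436413/706 = -529621097535/108982396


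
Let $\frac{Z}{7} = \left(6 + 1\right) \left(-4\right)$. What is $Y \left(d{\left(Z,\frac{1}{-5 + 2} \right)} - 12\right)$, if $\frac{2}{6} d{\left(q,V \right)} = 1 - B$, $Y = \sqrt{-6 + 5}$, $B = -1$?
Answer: $- 6 i \approx - 6.0 i$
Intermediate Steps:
$Y = i$ ($Y = \sqrt{-1} = i \approx 1.0 i$)
$Z = -196$ ($Z = 7 \left(6 + 1\right) \left(-4\right) = 7 \cdot 7 \left(-4\right) = 7 \left(-28\right) = -196$)
$d{\left(q,V \right)} = 6$ ($d{\left(q,V \right)} = 3 \left(1 - -1\right) = 3 \left(1 + 1\right) = 3 \cdot 2 = 6$)
$Y \left(d{\left(Z,\frac{1}{-5 + 2} \right)} - 12\right) = i \left(6 - 12\right) = i \left(-6\right) = - 6 i$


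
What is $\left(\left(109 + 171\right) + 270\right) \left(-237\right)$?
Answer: $-130350$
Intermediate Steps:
$\left(\left(109 + 171\right) + 270\right) \left(-237\right) = \left(280 + 270\right) \left(-237\right) = 550 \left(-237\right) = -130350$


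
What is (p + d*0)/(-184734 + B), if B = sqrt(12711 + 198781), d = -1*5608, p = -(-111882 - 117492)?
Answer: -10593294129/8531609816 - 114687*sqrt(52873)/8531609816 ≈ -1.2447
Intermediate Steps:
p = 229374 (p = -1*(-229374) = 229374)
d = -5608
B = 2*sqrt(52873) (B = sqrt(211492) = 2*sqrt(52873) ≈ 459.88)
(p + d*0)/(-184734 + B) = (229374 - 5608*0)/(-184734 + 2*sqrt(52873)) = (229374 + 0)/(-184734 + 2*sqrt(52873)) = 229374/(-184734 + 2*sqrt(52873))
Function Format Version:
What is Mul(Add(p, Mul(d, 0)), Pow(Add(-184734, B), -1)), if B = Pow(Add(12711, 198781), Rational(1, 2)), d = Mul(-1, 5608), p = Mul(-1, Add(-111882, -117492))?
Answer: Add(Rational(-10593294129, 8531609816), Mul(Rational(-114687, 8531609816), Pow(52873, Rational(1, 2)))) ≈ -1.2447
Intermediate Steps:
p = 229374 (p = Mul(-1, -229374) = 229374)
d = -5608
B = Mul(2, Pow(52873, Rational(1, 2))) (B = Pow(211492, Rational(1, 2)) = Mul(2, Pow(52873, Rational(1, 2))) ≈ 459.88)
Mul(Add(p, Mul(d, 0)), Pow(Add(-184734, B), -1)) = Mul(Add(229374, Mul(-5608, 0)), Pow(Add(-184734, Mul(2, Pow(52873, Rational(1, 2)))), -1)) = Mul(Add(229374, 0), Pow(Add(-184734, Mul(2, Pow(52873, Rational(1, 2)))), -1)) = Mul(229374, Pow(Add(-184734, Mul(2, Pow(52873, Rational(1, 2)))), -1))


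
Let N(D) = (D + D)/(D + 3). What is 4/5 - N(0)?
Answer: ⅘ ≈ 0.80000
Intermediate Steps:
N(D) = 2*D/(3 + D) (N(D) = (2*D)/(3 + D) = 2*D/(3 + D))
4/5 - N(0) = 4/5 - 2*0/(3 + 0) = 4*(⅕) - 2*0/3 = ⅘ - 2*0/3 = ⅘ - 1*0 = ⅘ + 0 = ⅘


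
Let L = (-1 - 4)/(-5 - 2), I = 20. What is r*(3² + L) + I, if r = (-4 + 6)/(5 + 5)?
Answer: 768/35 ≈ 21.943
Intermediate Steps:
L = 5/7 (L = -5/(-7) = -5*(-⅐) = 5/7 ≈ 0.71429)
r = ⅕ (r = 2/10 = 2*(⅒) = ⅕ ≈ 0.20000)
r*(3² + L) + I = (3² + 5/7)/5 + 20 = (9 + 5/7)/5 + 20 = (⅕)*(68/7) + 20 = 68/35 + 20 = 768/35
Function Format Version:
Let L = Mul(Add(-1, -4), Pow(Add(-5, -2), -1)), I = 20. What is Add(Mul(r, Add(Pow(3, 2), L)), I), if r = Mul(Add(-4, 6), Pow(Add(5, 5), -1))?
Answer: Rational(768, 35) ≈ 21.943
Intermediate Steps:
L = Rational(5, 7) (L = Mul(-5, Pow(-7, -1)) = Mul(-5, Rational(-1, 7)) = Rational(5, 7) ≈ 0.71429)
r = Rational(1, 5) (r = Mul(2, Pow(10, -1)) = Mul(2, Rational(1, 10)) = Rational(1, 5) ≈ 0.20000)
Add(Mul(r, Add(Pow(3, 2), L)), I) = Add(Mul(Rational(1, 5), Add(Pow(3, 2), Rational(5, 7))), 20) = Add(Mul(Rational(1, 5), Add(9, Rational(5, 7))), 20) = Add(Mul(Rational(1, 5), Rational(68, 7)), 20) = Add(Rational(68, 35), 20) = Rational(768, 35)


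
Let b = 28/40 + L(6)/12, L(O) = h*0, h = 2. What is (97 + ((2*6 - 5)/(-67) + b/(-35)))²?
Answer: 105321668089/11222500 ≈ 9384.9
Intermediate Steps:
L(O) = 0 (L(O) = 2*0 = 0)
b = 7/10 (b = 28/40 + 0/12 = 28*(1/40) + 0*(1/12) = 7/10 + 0 = 7/10 ≈ 0.70000)
(97 + ((2*6 - 5)/(-67) + b/(-35)))² = (97 + ((2*6 - 5)/(-67) + (7/10)/(-35)))² = (97 + ((12 - 5)*(-1/67) + (7/10)*(-1/35)))² = (97 + (7*(-1/67) - 1/50))² = (97 + (-7/67 - 1/50))² = (97 - 417/3350)² = (324533/3350)² = 105321668089/11222500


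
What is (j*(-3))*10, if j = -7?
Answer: 210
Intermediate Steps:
(j*(-3))*10 = -7*(-3)*10 = 21*10 = 210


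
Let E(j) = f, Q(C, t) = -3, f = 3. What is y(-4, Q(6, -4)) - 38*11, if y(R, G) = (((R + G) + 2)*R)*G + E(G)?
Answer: -475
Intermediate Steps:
E(j) = 3
y(R, G) = 3 + G*R*(2 + G + R) (y(R, G) = (((R + G) + 2)*R)*G + 3 = (((G + R) + 2)*R)*G + 3 = ((2 + G + R)*R)*G + 3 = (R*(2 + G + R))*G + 3 = G*R*(2 + G + R) + 3 = 3 + G*R*(2 + G + R))
y(-4, Q(6, -4)) - 38*11 = (3 - 3*(-4)² - 4*(-3)² + 2*(-3)*(-4)) - 38*11 = (3 - 3*16 - 4*9 + 24) - 418 = (3 - 48 - 36 + 24) - 418 = -57 - 418 = -475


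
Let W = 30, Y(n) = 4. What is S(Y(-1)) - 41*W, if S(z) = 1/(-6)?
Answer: -7381/6 ≈ -1230.2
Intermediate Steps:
S(z) = -1/6
S(Y(-1)) - 41*W = -1/6 - 41*30 = -1/6 - 1230 = -7381/6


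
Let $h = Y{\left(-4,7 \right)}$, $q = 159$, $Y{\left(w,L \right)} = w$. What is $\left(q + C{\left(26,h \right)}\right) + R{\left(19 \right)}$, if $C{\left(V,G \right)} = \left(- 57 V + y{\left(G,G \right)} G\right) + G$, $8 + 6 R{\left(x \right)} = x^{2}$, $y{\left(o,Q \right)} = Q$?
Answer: $- \frac{7513}{6} \approx -1252.2$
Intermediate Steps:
$h = -4$
$R{\left(x \right)} = - \frac{4}{3} + \frac{x^{2}}{6}$
$C{\left(V,G \right)} = G + G^{2} - 57 V$ ($C{\left(V,G \right)} = \left(- 57 V + G G\right) + G = \left(- 57 V + G^{2}\right) + G = \left(G^{2} - 57 V\right) + G = G + G^{2} - 57 V$)
$\left(q + C{\left(26,h \right)}\right) + R{\left(19 \right)} = \left(159 - \left(1486 - 16\right)\right) - \left(\frac{4}{3} - \frac{19^{2}}{6}\right) = \left(159 - 1470\right) + \left(- \frac{4}{3} + \frac{1}{6} \cdot 361\right) = \left(159 - 1470\right) + \left(- \frac{4}{3} + \frac{361}{6}\right) = -1311 + \frac{353}{6} = - \frac{7513}{6}$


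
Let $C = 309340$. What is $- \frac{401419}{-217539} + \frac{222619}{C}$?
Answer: $\frac{172603268101}{67293514260} \approx 2.5649$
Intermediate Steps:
$- \frac{401419}{-217539} + \frac{222619}{C} = - \frac{401419}{-217539} + \frac{222619}{309340} = \left(-401419\right) \left(- \frac{1}{217539}\right) + 222619 \cdot \frac{1}{309340} = \frac{401419}{217539} + \frac{222619}{309340} = \frac{172603268101}{67293514260}$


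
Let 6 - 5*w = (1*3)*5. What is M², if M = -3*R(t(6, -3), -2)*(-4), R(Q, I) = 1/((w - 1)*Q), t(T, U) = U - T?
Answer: 100/441 ≈ 0.22676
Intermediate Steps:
w = -9/5 (w = 6/5 - 1*3*5/5 = 6/5 - 3*5/5 = 6/5 - ⅕*15 = 6/5 - 3 = -9/5 ≈ -1.8000)
R(Q, I) = -5/(14*Q) (R(Q, I) = 1/((-9/5 - 1)*Q) = 1/((-14/5)*Q) = -5/(14*Q))
M = 10/21 (M = -(-15)/(14*(-3 - 1*6))*(-4) = -(-15)/(14*(-3 - 6))*(-4) = -(-15)/(14*(-9))*(-4) = -(-15)*(-1)/(14*9)*(-4) = -3*5/126*(-4) = -5/42*(-4) = 10/21 ≈ 0.47619)
M² = (10/21)² = 100/441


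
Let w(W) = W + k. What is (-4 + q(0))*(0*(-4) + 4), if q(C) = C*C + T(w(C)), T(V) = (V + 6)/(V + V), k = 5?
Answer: -58/5 ≈ -11.600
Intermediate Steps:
w(W) = 5 + W (w(W) = W + 5 = 5 + W)
T(V) = (6 + V)/(2*V) (T(V) = (6 + V)/((2*V)) = (6 + V)*(1/(2*V)) = (6 + V)/(2*V))
q(C) = C² + (11 + C)/(2*(5 + C)) (q(C) = C*C + (6 + (5 + C))/(2*(5 + C)) = C² + (11 + C)/(2*(5 + C)))
(-4 + q(0))*(0*(-4) + 4) = (-4 + (11 + 0 + 2*0²*(5 + 0))/(2*(5 + 0)))*(0*(-4) + 4) = (-4 + (½)*(11 + 0 + 2*0*5)/5)*(0 + 4) = (-4 + (½)*(⅕)*(11 + 0 + 0))*4 = (-4 + (½)*(⅕)*11)*4 = (-4 + 11/10)*4 = -29/10*4 = -58/5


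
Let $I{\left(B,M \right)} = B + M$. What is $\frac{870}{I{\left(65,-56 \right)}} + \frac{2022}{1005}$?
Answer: $\frac{99172}{1005} \approx 98.679$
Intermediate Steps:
$\frac{870}{I{\left(65,-56 \right)}} + \frac{2022}{1005} = \frac{870}{65 - 56} + \frac{2022}{1005} = \frac{870}{9} + 2022 \cdot \frac{1}{1005} = 870 \cdot \frac{1}{9} + \frac{674}{335} = \frac{290}{3} + \frac{674}{335} = \frac{99172}{1005}$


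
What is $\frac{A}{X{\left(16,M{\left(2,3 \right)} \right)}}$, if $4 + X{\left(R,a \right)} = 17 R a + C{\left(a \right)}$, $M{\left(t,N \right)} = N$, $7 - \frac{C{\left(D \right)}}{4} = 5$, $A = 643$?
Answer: $\frac{643}{820} \approx 0.78415$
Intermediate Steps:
$C{\left(D \right)} = 8$ ($C{\left(D \right)} = 28 - 20 = 8$)
$X{\left(R,a \right)} = 4 + 17 R a$ ($X{\left(R,a \right)} = -4 + \left(17 R a + 8\right) = -4 + \left(8 + 17 R a\right) = 4 + 17 R a$)
$\frac{A}{X{\left(16,M{\left(2,3 \right)} \right)}} = \frac{643}{4 + 17 \cdot 16 \cdot 3} = \frac{643}{4 + 816} = \frac{643}{820}$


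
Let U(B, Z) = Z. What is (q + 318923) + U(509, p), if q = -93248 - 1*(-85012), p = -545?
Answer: 310142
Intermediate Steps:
q = -8236 (q = -93248 + 85012 = -8236)
(q + 318923) + U(509, p) = (-8236 + 318923) - 545 = 310687 - 545 = 310142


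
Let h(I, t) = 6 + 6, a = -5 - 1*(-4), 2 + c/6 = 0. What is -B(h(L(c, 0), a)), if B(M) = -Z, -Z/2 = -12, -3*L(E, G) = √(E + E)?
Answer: 24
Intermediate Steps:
c = -12 (c = -12 + 6*0 = -12 + 0 = -12)
L(E, G) = -√2*√E/3 (L(E, G) = -√(E + E)/3 = -√2*√E/3)
Z = 24 (Z = -2*(-12) = 24)
a = -1 (a = -5 + 4 = -1)
h(I, t) = 12
B(M) = -24 (B(M) = -1*24 = -24)
-B(h(L(c, 0), a)) = -1*(-24) = 24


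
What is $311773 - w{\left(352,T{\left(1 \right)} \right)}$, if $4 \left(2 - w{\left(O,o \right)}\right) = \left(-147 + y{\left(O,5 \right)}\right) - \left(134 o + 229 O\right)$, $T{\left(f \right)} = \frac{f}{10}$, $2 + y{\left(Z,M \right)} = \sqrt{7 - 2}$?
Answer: $\frac{1457892}{5} + \frac{\sqrt{5}}{4} \approx 2.9158 \cdot 10^{5}$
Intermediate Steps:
$y{\left(Z,M \right)} = -2 + \sqrt{5}$ ($y{\left(Z,M \right)} = -2 + \sqrt{7 - 2} = -2 + \sqrt{5}$)
$T{\left(f \right)} = \frac{f}{10}$ ($T{\left(f \right)} = f \frac{1}{10} = \frac{f}{10}$)
$w{\left(O,o \right)} = \frac{157}{4} - \frac{\sqrt{5}}{4} + \frac{67 o}{2} + \frac{229 O}{4}$ ($w{\left(O,o \right)} = 2 - \frac{\left(-147 - \left(2 - \sqrt{5}\right)\right) - \left(134 o + 229 O\right)}{4} = 2 - \frac{\left(-149 + \sqrt{5}\right) - \left(134 o + 229 O\right)}{4} = 2 - \frac{-149 + \sqrt{5} - 229 O - 134 o}{4} = 2 + \left(\frac{149}{4} - \frac{\sqrt{5}}{4} + \frac{67 o}{2} + \frac{229 O}{4}\right) = \frac{157}{4} - \frac{\sqrt{5}}{4} + \frac{67 o}{2} + \frac{229 O}{4}$)
$311773 - w{\left(352,T{\left(1 \right)} \right)} = 311773 - \left(\frac{157}{4} - \frac{\sqrt{5}}{4} + \frac{67 \cdot \frac{1}{10} \cdot 1}{2} + \frac{229}{4} \cdot 352\right) = 311773 - \left(\frac{157}{4} - \frac{\sqrt{5}}{4} + \frac{67}{2} \cdot \frac{1}{10} + 20152\right) = 311773 - \left(\frac{157}{4} - \frac{\sqrt{5}}{4} + \frac{67}{20} + 20152\right) = 311773 - \left(\frac{100973}{5} - \frac{\sqrt{5}}{4}\right) = \frac{1457892}{5} + \frac{\sqrt{5}}{4}$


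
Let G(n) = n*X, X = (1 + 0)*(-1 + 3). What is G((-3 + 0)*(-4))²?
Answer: 576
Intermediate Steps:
X = 2 (X = 1*2 = 2)
G(n) = 2*n (G(n) = n*2 = 2*n)
G((-3 + 0)*(-4))² = (2*((-3 + 0)*(-4)))² = (2*(-3*(-4)))² = (2*12)² = 24² = 576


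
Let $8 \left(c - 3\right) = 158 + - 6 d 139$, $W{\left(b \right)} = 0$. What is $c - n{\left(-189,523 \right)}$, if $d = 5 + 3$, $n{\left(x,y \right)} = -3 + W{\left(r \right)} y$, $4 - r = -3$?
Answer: $- \frac{3233}{4} \approx -808.25$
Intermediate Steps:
$r = 7$ ($r = 4 - -3 = 4 + 3 = 7$)
$n{\left(x,y \right)} = -3$ ($n{\left(x,y \right)} = -3 + 0 y = -3 + 0 = -3$)
$d = 8$
$c = - \frac{3245}{4}$ ($c = 3 + \frac{158 + \left(-6\right) 8 \cdot 139}{8} = 3 + \frac{158 - 6672}{8} = 3 + \frac{1}{8} \left(-6514\right) = 3 - \frac{3257}{4} = - \frac{3245}{4} \approx -811.25$)
$c - n{\left(-189,523 \right)} = - \frac{3245}{4} - -3 = - \frac{3245}{4} + 3 = - \frac{3233}{4}$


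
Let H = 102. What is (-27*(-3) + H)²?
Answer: 33489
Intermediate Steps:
(-27*(-3) + H)² = (-27*(-3) + 102)² = (81 + 102)² = 183² = 33489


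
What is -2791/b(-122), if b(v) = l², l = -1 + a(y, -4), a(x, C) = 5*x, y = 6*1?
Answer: -2791/841 ≈ -3.3187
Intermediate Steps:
y = 6
l = 29 (l = -1 + 5*6 = -1 + 30 = 29)
b(v) = 841 (b(v) = 29² = 841)
-2791/b(-122) = -2791/841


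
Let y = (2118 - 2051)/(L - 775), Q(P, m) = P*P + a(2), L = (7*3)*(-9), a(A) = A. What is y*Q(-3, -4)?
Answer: -737/964 ≈ -0.76452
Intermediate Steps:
L = -189 (L = 21*(-9) = -189)
Q(P, m) = 2 + P**2 (Q(P, m) = P*P + 2 = P**2 + 2 = 2 + P**2)
y = -67/964 (y = (2118 - 2051)/(-189 - 775) = 67/(-964) = 67*(-1/964) = -67/964 ≈ -0.069502)
y*Q(-3, -4) = -67*(2 + (-3)**2)/964 = -67*(2 + 9)/964 = -67/964*11 = -737/964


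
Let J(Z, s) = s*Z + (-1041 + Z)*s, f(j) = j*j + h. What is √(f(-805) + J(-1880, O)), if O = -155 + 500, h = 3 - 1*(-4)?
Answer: I*√1008313 ≈ 1004.1*I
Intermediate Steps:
h = 7 (h = 3 + 4 = 7)
O = 345
f(j) = 7 + j² (f(j) = j*j + 7 = j² + 7 = 7 + j²)
J(Z, s) = Z*s + s*(-1041 + Z)
√(f(-805) + J(-1880, O)) = √((7 + (-805)²) + 345*(-1041 + 2*(-1880))) = √((7 + 648025) + 345*(-1041 - 3760)) = √(648032 + 345*(-4801)) = √(648032 - 1656345) = √(-1008313) = I*√1008313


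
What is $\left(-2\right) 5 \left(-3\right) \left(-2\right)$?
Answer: $-60$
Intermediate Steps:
$\left(-2\right) 5 \left(-3\right) \left(-2\right) = \left(-10\right) \left(-3\right) \left(-2\right) = 30 \left(-2\right) = -60$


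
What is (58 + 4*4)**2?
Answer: 5476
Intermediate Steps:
(58 + 4*4)**2 = (58 + 16)**2 = 74**2 = 5476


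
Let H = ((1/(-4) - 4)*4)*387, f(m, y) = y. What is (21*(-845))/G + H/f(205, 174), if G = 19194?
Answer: -513353/13253 ≈ -38.735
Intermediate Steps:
H = -6579 (H = ((1*(-1/4) - 4)*4)*387 = ((-1/4 - 4)*4)*387 = -17/4*4*387 = -17*387 = -6579)
(21*(-845))/G + H/f(205, 174) = (21*(-845))/19194 - 6579/174 = -17745*1/19194 - 6579*1/174 = -845/914 - 2193/58 = -513353/13253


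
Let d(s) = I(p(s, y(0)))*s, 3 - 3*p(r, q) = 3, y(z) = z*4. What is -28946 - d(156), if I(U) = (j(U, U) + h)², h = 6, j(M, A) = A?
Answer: -34562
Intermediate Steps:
y(z) = 4*z
p(r, q) = 0 (p(r, q) = 1 - ⅓*3 = 1 - 1 = 0)
I(U) = (6 + U)² (I(U) = (U + 6)² = (6 + U)²)
d(s) = 36*s (d(s) = (6 + 0)²*s = 6²*s = 36*s)
-28946 - d(156) = -28946 - 36*156 = -28946 - 1*5616 = -28946 - 5616 = -34562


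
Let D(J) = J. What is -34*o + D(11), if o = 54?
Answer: -1825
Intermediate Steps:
-34*o + D(11) = -34*54 + 11 = -1836 + 11 = -1825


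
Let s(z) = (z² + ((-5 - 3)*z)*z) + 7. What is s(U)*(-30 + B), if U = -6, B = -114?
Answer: 35280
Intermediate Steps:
s(z) = 7 - 7*z² (s(z) = (z² + (-8*z)*z) + 7 = (z² - 8*z²) + 7 = -7*z² + 7 = 7 - 7*z²)
s(U)*(-30 + B) = (7 - 7*(-6)²)*(-30 - 114) = (7 - 7*36)*(-144) = (7 - 252)*(-144) = -245*(-144) = 35280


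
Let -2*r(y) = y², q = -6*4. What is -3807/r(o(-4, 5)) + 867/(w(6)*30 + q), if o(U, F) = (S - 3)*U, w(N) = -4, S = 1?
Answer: 10843/96 ≈ 112.95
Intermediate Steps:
o(U, F) = -2*U (o(U, F) = (1 - 3)*U = -2*U)
q = -24
r(y) = -y²/2
-3807/r(o(-4, 5)) + 867/(w(6)*30 + q) = -3807/((-(-2*(-4))²/2)) + 867/(-4*30 - 24) = -3807/((-½*8²)) + 867/(-120 - 24) = -3807/((-½*64)) + 867/(-144) = -3807/(-32) + 867*(-1/144) = -3807*(-1/32) - 289/48 = 3807/32 - 289/48 = 10843/96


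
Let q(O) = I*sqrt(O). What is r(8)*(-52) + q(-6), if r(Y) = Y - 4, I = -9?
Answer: -208 - 9*I*sqrt(6) ≈ -208.0 - 22.045*I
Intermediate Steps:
r(Y) = -4 + Y
q(O) = -9*sqrt(O)
r(8)*(-52) + q(-6) = (-4 + 8)*(-52) - 9*I*sqrt(6) = 4*(-52) - 9*I*sqrt(6) = -208 - 9*I*sqrt(6)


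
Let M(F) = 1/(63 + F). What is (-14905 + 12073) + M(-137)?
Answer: -209569/74 ≈ -2832.0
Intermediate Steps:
(-14905 + 12073) + M(-137) = (-14905 + 12073) + 1/(63 - 137) = -2832 + 1/(-74) = -2832 - 1/74 = -209569/74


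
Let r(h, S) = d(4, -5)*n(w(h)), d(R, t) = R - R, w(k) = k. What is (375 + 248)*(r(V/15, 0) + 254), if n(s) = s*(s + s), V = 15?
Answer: 158242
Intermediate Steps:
n(s) = 2*s² (n(s) = s*(2*s) = 2*s²)
d(R, t) = 0
r(h, S) = 0 (r(h, S) = 0*(2*h²) = 0)
(375 + 248)*(r(V/15, 0) + 254) = (375 + 248)*(0 + 254) = 623*254 = 158242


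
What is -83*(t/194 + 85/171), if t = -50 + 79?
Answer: -1780267/33174 ≈ -53.665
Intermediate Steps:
t = 29
-83*(t/194 + 85/171) = -83*(29/194 + 85/171) = -83*21449/33174 = -1780267/33174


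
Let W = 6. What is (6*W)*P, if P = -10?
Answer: -360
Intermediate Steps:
(6*W)*P = (6*6)*(-10) = 36*(-10) = -360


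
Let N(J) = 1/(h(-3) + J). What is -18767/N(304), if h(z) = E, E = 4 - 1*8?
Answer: -5630100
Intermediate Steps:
E = -4 (E = 4 - 8 = -4)
h(z) = -4
N(J) = 1/(-4 + J)
-18767/N(304) = -18767/(1/(-4 + 304)) = -18767/(1/300) = -18767/1/300 = -18767*300 = -5630100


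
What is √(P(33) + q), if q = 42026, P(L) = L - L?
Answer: √42026 ≈ 205.00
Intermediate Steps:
P(L) = 0
√(P(33) + q) = √(0 + 42026) = √42026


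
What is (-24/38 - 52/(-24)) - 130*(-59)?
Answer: 874555/114 ≈ 7671.5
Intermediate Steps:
(-24/38 - 52/(-24)) - 130*(-59) = (-24*1/38 - 52*(-1/24)) + 7670 = (-12/19 + 13/6) + 7670 = 175/114 + 7670 = 874555/114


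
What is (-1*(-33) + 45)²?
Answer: 6084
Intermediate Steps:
(-1*(-33) + 45)² = (33 + 45)² = 78² = 6084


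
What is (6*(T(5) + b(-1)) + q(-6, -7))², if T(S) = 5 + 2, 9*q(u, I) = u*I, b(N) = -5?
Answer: 2500/9 ≈ 277.78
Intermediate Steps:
q(u, I) = I*u/9 (q(u, I) = (u*I)/9 = (I*u)/9 = I*u/9)
T(S) = 7
(6*(T(5) + b(-1)) + q(-6, -7))² = (6*(7 - 5) + (⅑)*(-7)*(-6))² = (6*2 + 14/3)² = (12 + 14/3)² = (50/3)² = 2500/9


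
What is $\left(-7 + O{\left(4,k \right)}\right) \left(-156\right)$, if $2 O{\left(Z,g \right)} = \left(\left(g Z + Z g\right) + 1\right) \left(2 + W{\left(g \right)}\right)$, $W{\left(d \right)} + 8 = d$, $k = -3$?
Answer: $-15054$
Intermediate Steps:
$W{\left(d \right)} = -8 + d$
$O{\left(Z,g \right)} = \frac{\left(1 + 2 Z g\right) \left(-6 + g\right)}{2}$ ($O{\left(Z,g \right)} = \frac{\left(\left(g Z + Z g\right) + 1\right) \left(2 + \left(-8 + g\right)\right)}{2} = \frac{\left(\left(Z g + Z g\right) + 1\right) \left(-6 + g\right)}{2} = \frac{\left(2 Z g + 1\right) \left(-6 + g\right)}{2} = \frac{\left(1 + 2 Z g\right) \left(-6 + g\right)}{2}$)
$\left(-7 + O{\left(4,k \right)}\right) \left(-156\right) = \left(-7 + \left(-3 + \frac{1}{2} \left(-3\right) + 4 \left(-3\right)^{2} - 24 \left(-3\right)\right)\right) \left(-156\right) = \left(-7 + \left(-3 - \frac{3}{2} + 4 \cdot 9 + 72\right)\right) \left(-156\right) = \left(-7 + \left(-3 - \frac{3}{2} + 36 + 72\right)\right) \left(-156\right) = \left(-7 + \frac{207}{2}\right) \left(-156\right) = \frac{193}{2} \left(-156\right) = -15054$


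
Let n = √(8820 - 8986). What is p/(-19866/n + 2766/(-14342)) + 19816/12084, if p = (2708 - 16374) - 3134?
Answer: 1118032898085231722/681221788065733413 + 190693833065120*I*√166/225495461127353 ≈ 1.6412 + 10.896*I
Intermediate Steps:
n = I*√166 (n = √(-166) = I*√166 ≈ 12.884*I)
p = -16800 (p = -13666 - 3134 = -16800)
p/(-19866/n + 2766/(-14342)) + 19816/12084 = -16800/(-19866*(-I*√166/166) + 2766/(-14342)) + 19816/12084 = -16800/(-(-9933)*I*√166/83 + 2766*(-1/14342)) + 19816*(1/12084) = -16800/(9933*I*√166/83 - 1383/7171) + 4954/3021 = -16800/(-1383/7171 + 9933*I*√166/83) + 4954/3021 = 4954/3021 - 16800/(-1383/7171 + 9933*I*√166/83)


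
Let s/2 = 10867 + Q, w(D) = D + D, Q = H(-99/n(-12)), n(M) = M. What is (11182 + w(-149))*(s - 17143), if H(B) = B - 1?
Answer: 50126262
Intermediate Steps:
H(B) = -1 + B
Q = 29/4 (Q = -1 - 99/(-12) = -1 - 99*(-1/12) = -1 + 33/4 = 29/4 ≈ 7.2500)
w(D) = 2*D
s = 43497/2 (s = 2*(10867 + 29/4) = 2*(43497/4) = 43497/2 ≈ 21749.)
(11182 + w(-149))*(s - 17143) = (11182 + 2*(-149))*(43497/2 - 17143) = (11182 - 298)*(9211/2) = 10884*(9211/2) = 50126262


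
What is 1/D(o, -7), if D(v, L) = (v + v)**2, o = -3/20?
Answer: 100/9 ≈ 11.111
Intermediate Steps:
o = -3/20 (o = -3*1/20 = -3/20 ≈ -0.15000)
D(v, L) = 4*v**2 (D(v, L) = (2*v)**2 = 4*v**2)
1/D(o, -7) = 1/(4*(-3/20)**2) = 1/(4*(9/400)) = 1/(9/100) = 100/9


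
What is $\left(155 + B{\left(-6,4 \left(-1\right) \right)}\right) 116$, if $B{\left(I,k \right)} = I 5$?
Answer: $14500$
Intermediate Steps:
$B{\left(I,k \right)} = 5 I$
$\left(155 + B{\left(-6,4 \left(-1\right) \right)}\right) 116 = \left(155 + 5 \left(-6\right)\right) 116 = \left(155 - 30\right) 116 = 125 \cdot 116 = 14500$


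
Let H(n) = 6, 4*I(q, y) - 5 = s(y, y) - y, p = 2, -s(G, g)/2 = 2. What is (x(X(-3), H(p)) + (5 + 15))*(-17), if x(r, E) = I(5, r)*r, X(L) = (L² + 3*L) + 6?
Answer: -425/2 ≈ -212.50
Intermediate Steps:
s(G, g) = -4 (s(G, g) = -2*2 = -4)
I(q, y) = ¼ - y/4 (I(q, y) = 5/4 + (-4 - y)/4 = 5/4 + (-1 - y/4) = ¼ - y/4)
X(L) = 6 + L² + 3*L
x(r, E) = r*(¼ - r/4) (x(r, E) = (¼ - r/4)*r = r*(¼ - r/4))
(x(X(-3), H(p)) + (5 + 15))*(-17) = ((6 + (-3)² + 3*(-3))*(1 - (6 + (-3)² + 3*(-3)))/4 + (5 + 15))*(-17) = ((6 + 9 - 9)*(1 - (6 + 9 - 9))/4 + 20)*(-17) = ((¼)*6*(1 - 1*6) + 20)*(-17) = ((¼)*6*(1 - 6) + 20)*(-17) = ((¼)*6*(-5) + 20)*(-17) = (-15/2 + 20)*(-17) = (25/2)*(-17) = -425/2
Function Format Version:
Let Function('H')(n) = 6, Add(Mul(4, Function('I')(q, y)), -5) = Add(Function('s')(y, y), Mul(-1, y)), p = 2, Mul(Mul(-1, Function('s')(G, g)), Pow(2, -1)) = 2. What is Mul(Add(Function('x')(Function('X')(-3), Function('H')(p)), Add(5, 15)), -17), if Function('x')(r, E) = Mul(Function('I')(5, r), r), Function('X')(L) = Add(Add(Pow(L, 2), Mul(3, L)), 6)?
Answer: Rational(-425, 2) ≈ -212.50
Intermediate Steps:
Function('s')(G, g) = -4 (Function('s')(G, g) = Mul(-2, 2) = -4)
Function('I')(q, y) = Add(Rational(1, 4), Mul(Rational(-1, 4), y)) (Function('I')(q, y) = Add(Rational(5, 4), Mul(Rational(1, 4), Add(-4, Mul(-1, y)))) = Add(Rational(5, 4), Add(-1, Mul(Rational(-1, 4), y))) = Add(Rational(1, 4), Mul(Rational(-1, 4), y)))
Function('X')(L) = Add(6, Pow(L, 2), Mul(3, L))
Function('x')(r, E) = Mul(r, Add(Rational(1, 4), Mul(Rational(-1, 4), r))) (Function('x')(r, E) = Mul(Add(Rational(1, 4), Mul(Rational(-1, 4), r)), r) = Mul(r, Add(Rational(1, 4), Mul(Rational(-1, 4), r))))
Mul(Add(Function('x')(Function('X')(-3), Function('H')(p)), Add(5, 15)), -17) = Mul(Add(Mul(Rational(1, 4), Add(6, Pow(-3, 2), Mul(3, -3)), Add(1, Mul(-1, Add(6, Pow(-3, 2), Mul(3, -3))))), Add(5, 15)), -17) = Mul(Add(Mul(Rational(1, 4), Add(6, 9, -9), Add(1, Mul(-1, Add(6, 9, -9)))), 20), -17) = Mul(Add(Mul(Rational(1, 4), 6, Add(1, Mul(-1, 6))), 20), -17) = Mul(Add(Mul(Rational(1, 4), 6, Add(1, -6)), 20), -17) = Mul(Add(Mul(Rational(1, 4), 6, -5), 20), -17) = Mul(Add(Rational(-15, 2), 20), -17) = Mul(Rational(25, 2), -17) = Rational(-425, 2)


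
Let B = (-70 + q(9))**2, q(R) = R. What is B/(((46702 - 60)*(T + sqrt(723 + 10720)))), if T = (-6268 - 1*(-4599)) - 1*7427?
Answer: -16923108/1929247752133 - 3721*sqrt(11443)/3858495504266 ≈ -8.8750e-6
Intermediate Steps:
T = -9096 (T = (-6268 + 4599) - 7427 = -1669 - 7427 = -9096)
B = 3721 (B = (-70 + 9)**2 = (-61)**2 = 3721)
B/(((46702 - 60)*(T + sqrt(723 + 10720)))) = 3721/(((46702 - 60)*(-9096 + sqrt(723 + 10720)))) = 3721/((46642*(-9096 + sqrt(11443)))) = 3721/(-424255632 + 46642*sqrt(11443))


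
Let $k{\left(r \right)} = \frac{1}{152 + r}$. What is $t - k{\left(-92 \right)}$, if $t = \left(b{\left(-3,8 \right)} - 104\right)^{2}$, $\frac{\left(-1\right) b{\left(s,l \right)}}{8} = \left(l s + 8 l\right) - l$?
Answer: $\frac{7775999}{60} \approx 1.296 \cdot 10^{5}$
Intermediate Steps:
$b{\left(s,l \right)} = - 56 l - 8 l s$ ($b{\left(s,l \right)} = - 8 \left(\left(l s + 8 l\right) - l\right) = - 8 \left(\left(8 l + l s\right) - l\right) = - 8 \left(7 l + l s\right) = - 56 l - 8 l s$)
$t = 129600$ ($t = \left(\left(-8\right) 8 \left(7 - 3\right) - 104\right)^{2} = \left(\left(-8\right) 8 \cdot 4 - 104\right)^{2} = \left(-256 - 104\right)^{2} = \left(-360\right)^{2} = 129600$)
$t - k{\left(-92 \right)} = 129600 - \frac{1}{152 - 92} = 129600 - \frac{1}{60} = \frac{7775999}{60}$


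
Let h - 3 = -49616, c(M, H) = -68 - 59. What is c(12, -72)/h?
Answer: 127/49613 ≈ 0.0025598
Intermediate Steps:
c(M, H) = -127
h = -49613 (h = 3 - 49616 = -49613)
c(12, -72)/h = -127/(-49613) = -127*(-1/49613) = 127/49613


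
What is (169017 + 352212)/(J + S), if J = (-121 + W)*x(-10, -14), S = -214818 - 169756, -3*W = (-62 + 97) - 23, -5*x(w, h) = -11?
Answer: -173743/128283 ≈ -1.3544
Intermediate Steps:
x(w, h) = 11/5 (x(w, h) = -⅕*(-11) = 11/5)
W = -4 (W = -((-62 + 97) - 23)/3 = -(35 - 23)/3 = -⅓*12 = -4)
S = -384574
J = -275 (J = (-121 - 4)*(11/5) = -125*11/5 = -275)
(169017 + 352212)/(J + S) = (169017 + 352212)/(-275 - 384574) = 521229/(-384849) = 521229*(-1/384849) = -173743/128283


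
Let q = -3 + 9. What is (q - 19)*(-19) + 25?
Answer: 272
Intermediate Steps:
q = 6
(q - 19)*(-19) + 25 = (6 - 19)*(-19) + 25 = -13*(-19) + 25 = 247 + 25 = 272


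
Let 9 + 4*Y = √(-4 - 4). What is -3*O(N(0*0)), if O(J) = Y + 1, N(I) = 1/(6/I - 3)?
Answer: 15/4 - 3*I*√2/2 ≈ 3.75 - 2.1213*I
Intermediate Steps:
Y = -9/4 + I*√2/2 (Y = -9/4 + √(-4 - 4)/4 = -9/4 + √(-8)/4 = -9/4 + (2*I*√2)/4 = -9/4 + I*√2/2 ≈ -2.25 + 0.70711*I)
N(I) = 1/(-3 + 6/I)
O(J) = -5/4 + I*√2/2 (O(J) = (-9/4 + I*√2/2) + 1 = -5/4 + I*√2/2)
-3*O(N(0*0)) = -3*(-5/4 + I*√2/2) = 15/4 - 3*I*√2/2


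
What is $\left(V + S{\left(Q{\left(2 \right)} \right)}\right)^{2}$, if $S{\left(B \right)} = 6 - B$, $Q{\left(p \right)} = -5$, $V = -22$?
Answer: $121$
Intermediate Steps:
$\left(V + S{\left(Q{\left(2 \right)} \right)}\right)^{2} = \left(-22 + \left(6 - -5\right)\right)^{2} = \left(-22 + \left(6 + 5\right)\right)^{2} = \left(-22 + 11\right)^{2} = \left(-11\right)^{2} = 121$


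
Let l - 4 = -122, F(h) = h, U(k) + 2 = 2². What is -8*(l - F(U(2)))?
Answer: 960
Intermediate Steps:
U(k) = 2 (U(k) = -2 + 2² = -2 + 4 = 2)
l = -118 (l = 4 - 122 = -118)
-8*(l - F(U(2))) = -8*(-118 - 1*2) = -8*(-118 - 2) = -8*(-120) = 960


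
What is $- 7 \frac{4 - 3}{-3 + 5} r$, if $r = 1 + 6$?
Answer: $- \frac{49}{2} \approx -24.5$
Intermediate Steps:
$r = 7$
$- 7 \frac{4 - 3}{-3 + 5} r = - 7 \frac{4 - 3}{-3 + 5} \cdot 7 = - 7 \cdot 1 \cdot \frac{1}{2} \cdot 7 = \left(-7\right) \frac{1}{2} \cdot 7 = \left(- \frac{7}{2}\right) 7 = - \frac{49}{2}$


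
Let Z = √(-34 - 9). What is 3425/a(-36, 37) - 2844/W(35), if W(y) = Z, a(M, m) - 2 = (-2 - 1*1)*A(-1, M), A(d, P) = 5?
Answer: -3425/13 + 2844*I*√43/43 ≈ -263.46 + 433.71*I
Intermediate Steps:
a(M, m) = -13 (a(M, m) = 2 + (-2 - 1*1)*5 = 2 + (-2 - 1)*5 = 2 - 3*5 = 2 - 15 = -13)
Z = I*√43 (Z = √(-43) = I*√43 ≈ 6.5574*I)
W(y) = I*√43
3425/a(-36, 37) - 2844/W(35) = 3425/(-13) - 2844*(-I*√43/43) = 3425*(-1/13) - (-2844)*I*√43/43 = -3425/13 + 2844*I*√43/43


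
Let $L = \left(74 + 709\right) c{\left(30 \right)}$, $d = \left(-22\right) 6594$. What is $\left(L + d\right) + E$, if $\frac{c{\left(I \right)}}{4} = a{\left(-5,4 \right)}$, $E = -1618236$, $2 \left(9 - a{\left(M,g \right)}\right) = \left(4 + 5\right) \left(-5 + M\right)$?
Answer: $-1594176$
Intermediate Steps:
$a{\left(M,g \right)} = \frac{63}{2} - \frac{9 M}{2}$ ($a{\left(M,g \right)} = 9 - \frac{\left(4 + 5\right) \left(-5 + M\right)}{2} = 9 - \frac{9 \left(-5 + M\right)}{2} = 9 - \frac{-45 + 9 M}{2} = 9 - \left(- \frac{45}{2} + \frac{9 M}{2}\right) = \frac{63}{2} - \frac{9 M}{2}$)
$c{\left(I \right)} = 216$ ($c{\left(I \right)} = 4 \left(\frac{63}{2} - - \frac{45}{2}\right) = 4 \left(\frac{63}{2} + \frac{45}{2}\right) = 4 \cdot 54 = 216$)
$d = -145068$
$L = 169128$ ($L = \left(74 + 709\right) 216 = 783 \cdot 216 = 169128$)
$\left(L + d\right) + E = \left(169128 - 145068\right) - 1618236 = 24060 - 1618236 = -1594176$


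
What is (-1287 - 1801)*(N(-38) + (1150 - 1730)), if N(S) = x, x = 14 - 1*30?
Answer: 1840448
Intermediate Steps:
x = -16 (x = 14 - 30 = -16)
N(S) = -16
(-1287 - 1801)*(N(-38) + (1150 - 1730)) = (-1287 - 1801)*(-16 + (1150 - 1730)) = -3088*(-16 - 580) = -3088*(-596) = 1840448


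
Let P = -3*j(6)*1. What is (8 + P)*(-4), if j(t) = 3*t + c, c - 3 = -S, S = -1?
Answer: 232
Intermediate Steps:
c = 4 (c = 3 - 1*(-1) = 3 + 1 = 4)
j(t) = 4 + 3*t (j(t) = 3*t + 4 = 4 + 3*t)
P = -66 (P = -3*(4 + 3*6)*1 = -3*(4 + 18)*1 = -3*22*1 = -66*1 = -66)
(8 + P)*(-4) = (8 - 66)*(-4) = -58*(-4) = 232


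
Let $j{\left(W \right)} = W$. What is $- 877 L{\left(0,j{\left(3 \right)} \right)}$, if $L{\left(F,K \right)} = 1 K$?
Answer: $-2631$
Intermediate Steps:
$L{\left(F,K \right)} = K$
$- 877 L{\left(0,j{\left(3 \right)} \right)} = \left(-877\right) 3 = -2631$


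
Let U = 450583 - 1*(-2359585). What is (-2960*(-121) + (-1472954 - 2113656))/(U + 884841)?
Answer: -3228450/3695009 ≈ -0.87373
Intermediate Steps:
U = 2810168 (U = 450583 + 2359585 = 2810168)
(-2960*(-121) + (-1472954 - 2113656))/(U + 884841) = (-2960*(-121) + (-1472954 - 2113656))/(2810168 + 884841) = (358160 - 3586610)/3695009 = -3228450*1/3695009 = -3228450/3695009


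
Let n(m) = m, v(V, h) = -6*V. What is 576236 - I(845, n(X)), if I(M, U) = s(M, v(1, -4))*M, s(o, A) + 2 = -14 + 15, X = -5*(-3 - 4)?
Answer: 577081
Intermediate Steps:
X = 35 (X = -5*(-7) = 35)
s(o, A) = -1 (s(o, A) = -2 + (-14 + 15) = -2 + 1 = -1)
I(M, U) = -M
576236 - I(845, n(X)) = 576236 - (-1)*845 = 576236 - 1*(-845) = 576236 + 845 = 577081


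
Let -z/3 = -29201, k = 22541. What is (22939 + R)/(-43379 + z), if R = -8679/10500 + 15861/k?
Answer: 1809728298887/3488986144000 ≈ 0.51870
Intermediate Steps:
z = 87603 (z = -3*(-29201) = 87603)
R = -9697613/78893500 (R = -8679/10500 + 15861/22541 = -8679*1/10500 + 15861*(1/22541) = -2893/3500 + 15861/22541 = -9697613/78893500 ≈ -0.12292)
(22939 + R)/(-43379 + z) = (22939 - 9697613/78893500)/(-43379 + 87603) = (1809728298887/78893500)/44224 = (1809728298887/78893500)*(1/44224) = 1809728298887/3488986144000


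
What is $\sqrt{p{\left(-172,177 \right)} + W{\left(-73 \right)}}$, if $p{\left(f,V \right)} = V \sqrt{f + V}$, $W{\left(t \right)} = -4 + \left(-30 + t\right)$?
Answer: $\sqrt{-107 + 177 \sqrt{5}} \approx 16.994$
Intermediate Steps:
$W{\left(t \right)} = -34 + t$
$p{\left(f,V \right)} = V \sqrt{V + f}$
$\sqrt{p{\left(-172,177 \right)} + W{\left(-73 \right)}} = \sqrt{177 \sqrt{177 - 172} - 107} = \sqrt{177 \sqrt{5} - 107} = \sqrt{-107 + 177 \sqrt{5}}$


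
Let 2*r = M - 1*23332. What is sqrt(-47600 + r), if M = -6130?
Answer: I*sqrt(62331) ≈ 249.66*I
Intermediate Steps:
r = -14731 (r = (-6130 - 1*23332)/2 = (-6130 - 23332)/2 = (1/2)*(-29462) = -14731)
sqrt(-47600 + r) = sqrt(-47600 - 14731) = sqrt(-62331) = I*sqrt(62331)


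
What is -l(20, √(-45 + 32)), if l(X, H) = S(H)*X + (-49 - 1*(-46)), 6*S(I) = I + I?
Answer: 3 - 20*I*√13/3 ≈ 3.0 - 24.037*I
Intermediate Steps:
S(I) = I/3 (S(I) = (I + I)/6 = (2*I)/6 = I/3)
l(X, H) = -3 + H*X/3 (l(X, H) = (H/3)*X + (-49 - 1*(-46)) = H*X/3 + (-49 + 46) = H*X/3 - 3 = -3 + H*X/3)
-l(20, √(-45 + 32)) = -(-3 + (⅓)*√(-45 + 32)*20) = -(-3 + (⅓)*√(-13)*20) = -(-3 + (⅓)*(I*√13)*20) = -(-3 + 20*I*√13/3) = 3 - 20*I*√13/3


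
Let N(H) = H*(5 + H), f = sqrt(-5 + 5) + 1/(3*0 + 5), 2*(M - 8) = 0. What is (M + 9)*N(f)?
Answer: 442/25 ≈ 17.680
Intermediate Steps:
M = 8 (M = 8 + (1/2)*0 = 8 + 0 = 8)
f = 1/5 (f = sqrt(0) + 1/(0 + 5) = 0 + 1/5 = 1/5 ≈ 0.20000)
(M + 9)*N(f) = (8 + 9)*((5 + 1/5)/5) = 17*((1/5)*(26/5)) = 17*(26/25) = 442/25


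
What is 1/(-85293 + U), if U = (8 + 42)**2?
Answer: -1/82793 ≈ -1.2078e-5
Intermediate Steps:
U = 2500 (U = 50**2 = 2500)
1/(-85293 + U) = 1/(-85293 + 2500) = 1/(-82793) = -1/82793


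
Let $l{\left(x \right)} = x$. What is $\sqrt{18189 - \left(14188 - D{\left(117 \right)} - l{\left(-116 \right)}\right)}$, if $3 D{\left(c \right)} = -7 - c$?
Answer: $\frac{\sqrt{34593}}{3} \approx 61.997$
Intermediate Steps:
$D{\left(c \right)} = - \frac{7}{3} - \frac{c}{3}$ ($D{\left(c \right)} = \frac{-7 - c}{3} = - \frac{7}{3} - \frac{c}{3}$)
$\sqrt{18189 - \left(14188 - D{\left(117 \right)} - l{\left(-116 \right)}\right)} = \sqrt{18189 - \frac{43036}{3}} = \sqrt{\frac{11531}{3}} = \frac{\sqrt{34593}}{3}$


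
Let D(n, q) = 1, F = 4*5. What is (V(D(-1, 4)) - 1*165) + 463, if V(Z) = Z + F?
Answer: 319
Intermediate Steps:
F = 20
V(Z) = 20 + Z (V(Z) = Z + 20 = 20 + Z)
(V(D(-1, 4)) - 1*165) + 463 = ((20 + 1) - 1*165) + 463 = (21 - 165) + 463 = -144 + 463 = 319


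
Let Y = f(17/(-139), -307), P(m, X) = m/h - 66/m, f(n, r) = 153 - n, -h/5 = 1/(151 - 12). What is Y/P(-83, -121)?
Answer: 8832860/133148239 ≈ 0.066339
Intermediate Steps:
h = -5/139 (h = -5/(151 - 12) = -5/139 ≈ -0.035971)
P(m, X) = -66/m - 139*m/5 (P(m, X) = m/(-5/139) - 66/m = m*(-139/5) - 66/m = -139*m/5 - 66/m = -66/m - 139*m/5)
Y = 21284/139 (Y = 153 - 17/(-139) = 153 - 17*(-1)/139 = 153 - 1*(-17/139) = 153 + 17/139 = 21284/139 ≈ 153.12)
Y/P(-83, -121) = 21284/(139*(-66/(-83) - 139/5*(-83))) = 21284/(139*(-66*(-1/83) + 11537/5)) = 21284/(139*(66/83 + 11537/5)) = 21284/(139*(957901/415)) = (21284/139)*(415/957901) = 8832860/133148239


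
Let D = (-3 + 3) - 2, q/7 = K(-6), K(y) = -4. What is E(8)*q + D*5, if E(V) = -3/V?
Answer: ½ ≈ 0.50000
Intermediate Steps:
q = -28 (q = 7*(-4) = -28)
D = -2 (D = 0 - 2 = -2)
E(8)*q + D*5 = -3/8*(-28) - 2*5 = -3*⅛*(-28) - 10 = -3/8*(-28) - 10 = 21/2 - 10 = ½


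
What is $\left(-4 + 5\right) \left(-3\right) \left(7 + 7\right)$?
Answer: $-42$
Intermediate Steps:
$\left(-4 + 5\right) \left(-3\right) \left(7 + 7\right) = 1 \left(-3\right) 14 = \left(-3\right) 14 = -42$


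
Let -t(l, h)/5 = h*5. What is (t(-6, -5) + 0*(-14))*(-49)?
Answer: -6125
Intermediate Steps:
t(l, h) = -25*h (t(l, h) = -5*h*5 = -25*h)
(t(-6, -5) + 0*(-14))*(-49) = (-25*(-5) + 0*(-14))*(-49) = (125 + 0)*(-49) = 125*(-49) = -6125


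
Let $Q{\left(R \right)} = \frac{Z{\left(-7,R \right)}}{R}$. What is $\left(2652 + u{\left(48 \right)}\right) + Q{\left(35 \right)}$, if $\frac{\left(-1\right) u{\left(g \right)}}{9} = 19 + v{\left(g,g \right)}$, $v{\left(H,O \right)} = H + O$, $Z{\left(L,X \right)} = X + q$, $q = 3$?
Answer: $\frac{56633}{35} \approx 1618.1$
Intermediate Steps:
$Z{\left(L,X \right)} = 3 + X$ ($Z{\left(L,X \right)} = X + 3 = 3 + X$)
$Q{\left(R \right)} = \frac{3 + R}{R}$
$u{\left(g \right)} = -171 - 18 g$ ($u{\left(g \right)} = - 9 \left(19 + \left(g + g\right)\right) = - 9 \left(19 + 2 g\right) = -171 - 18 g$)
$\left(2652 + u{\left(48 \right)}\right) + Q{\left(35 \right)} = \left(2652 - 1035\right) + \frac{3 + 35}{35} = \left(2652 - 1035\right) + \frac{1}{35} \cdot 38 = \left(2652 - 1035\right) + \frac{38}{35} = 1617 + \frac{38}{35} = \frac{56633}{35}$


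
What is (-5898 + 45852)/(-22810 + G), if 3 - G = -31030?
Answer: 13318/2741 ≈ 4.8588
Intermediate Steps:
G = 31033 (G = 3 - 1*(-31030) = 3 + 31030 = 31033)
(-5898 + 45852)/(-22810 + G) = (-5898 + 45852)/(-22810 + 31033) = 39954/8223 = 39954*(1/8223) = 13318/2741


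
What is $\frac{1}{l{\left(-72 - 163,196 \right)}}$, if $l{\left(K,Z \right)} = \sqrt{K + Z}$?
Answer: $- \frac{i \sqrt{39}}{39} \approx - 0.16013 i$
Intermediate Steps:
$\frac{1}{l{\left(-72 - 163,196 \right)}} = \frac{1}{\sqrt{\left(-72 - 163\right) + 196}} = \frac{1}{\sqrt{-235 + 196}} = \frac{1}{\sqrt{-39}} = \frac{1}{i \sqrt{39}} = - \frac{i \sqrt{39}}{39}$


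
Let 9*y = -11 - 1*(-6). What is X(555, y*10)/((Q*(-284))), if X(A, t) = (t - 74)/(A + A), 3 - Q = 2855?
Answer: -179/2022895080 ≈ -8.8487e-8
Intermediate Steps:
y = -5/9 (y = (-11 - 1*(-6))/9 = (-11 + 6)/9 = (⅑)*(-5) = -5/9 ≈ -0.55556)
Q = -2852 (Q = 3 - 1*2855 = 3 - 2855 = -2852)
X(A, t) = (-74 + t)/(2*A) (X(A, t) = (-74 + t)/((2*A)) = (-74 + t)*(1/(2*A)) = (-74 + t)/(2*A))
X(555, y*10)/((Q*(-284))) = ((½)*(-74 - 5/9*10)/555)/((-2852*(-284))) = ((½)*(1/555)*(-74 - 50/9))/809968 = ((½)*(1/555)*(-716/9))*(1/809968) = -358/4995*1/809968 = -179/2022895080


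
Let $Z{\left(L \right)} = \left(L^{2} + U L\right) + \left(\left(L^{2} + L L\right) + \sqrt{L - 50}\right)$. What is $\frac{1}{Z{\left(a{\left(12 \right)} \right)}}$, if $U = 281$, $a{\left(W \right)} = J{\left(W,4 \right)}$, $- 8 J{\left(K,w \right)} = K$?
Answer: $- \frac{6636}{2753105} - \frac{8 i \sqrt{206}}{2753105} \approx -0.0024104 - 4.1706 \cdot 10^{-5} i$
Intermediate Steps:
$J{\left(K,w \right)} = - \frac{K}{8}$
$a{\left(W \right)} = - \frac{W}{8}$
$Z{\left(L \right)} = \sqrt{-50 + L} + 3 L^{2} + 281 L$ ($Z{\left(L \right)} = \left(L^{2} + 281 L\right) + \left(\left(L^{2} + L L\right) + \sqrt{L - 50}\right) = \left(L^{2} + 281 L\right) + \left(\left(L^{2} + L^{2}\right) + \sqrt{-50 + L}\right) = \left(L^{2} + 281 L\right) + \left(2 L^{2} + \sqrt{-50 + L}\right) = \left(L^{2} + 281 L\right) + \left(\sqrt{-50 + L} + 2 L^{2}\right) = \sqrt{-50 + L} + 3 L^{2} + 281 L$)
$\frac{1}{Z{\left(a{\left(12 \right)} \right)}} = \frac{1}{\sqrt{-50 - \frac{3}{2}} + 3 \left(\left(- \frac{1}{8}\right) 12\right)^{2} + 281 \left(\left(- \frac{1}{8}\right) 12\right)} = \frac{1}{\sqrt{-50 - \frac{3}{2}} + 3 \left(- \frac{3}{2}\right)^{2} + 281 \left(- \frac{3}{2}\right)} = \frac{1}{\sqrt{- \frac{103}{2}} + 3 \cdot \frac{9}{4} - \frac{843}{2}} = \frac{1}{\frac{i \sqrt{206}}{2} + \frac{27}{4} - \frac{843}{2}} = \frac{1}{- \frac{1659}{4} + \frac{i \sqrt{206}}{2}}$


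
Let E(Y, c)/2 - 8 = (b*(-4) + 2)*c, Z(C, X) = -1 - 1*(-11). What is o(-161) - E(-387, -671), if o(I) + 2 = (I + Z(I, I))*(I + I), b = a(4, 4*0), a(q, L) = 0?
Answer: 51288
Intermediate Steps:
Z(C, X) = 10 (Z(C, X) = -1 + 11 = 10)
b = 0
o(I) = -2 + 2*I*(10 + I) (o(I) = -2 + (I + 10)*(I + I) = -2 + (10 + I)*(2*I) = -2 + 2*I*(10 + I))
E(Y, c) = 16 + 4*c (E(Y, c) = 16 + 2*((0*(-4) + 2)*c) = 16 + 2*((0 + 2)*c) = 16 + 2*(2*c) = 16 + 4*c)
o(-161) - E(-387, -671) = (-2 + 2*(-161)² + 20*(-161)) - (16 + 4*(-671)) = (-2 + 2*25921 - 3220) - (16 - 2684) = (-2 + 51842 - 3220) - 1*(-2668) = 48620 + 2668 = 51288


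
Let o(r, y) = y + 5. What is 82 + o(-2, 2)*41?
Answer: 369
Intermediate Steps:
o(r, y) = 5 + y
82 + o(-2, 2)*41 = 82 + (5 + 2)*41 = 82 + 7*41 = 82 + 287 = 369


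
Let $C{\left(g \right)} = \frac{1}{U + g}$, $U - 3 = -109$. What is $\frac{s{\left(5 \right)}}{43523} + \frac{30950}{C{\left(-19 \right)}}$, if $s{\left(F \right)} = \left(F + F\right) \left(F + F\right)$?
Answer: $- \frac{168379606150}{43523} \approx -3.8687 \cdot 10^{6}$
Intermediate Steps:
$s{\left(F \right)} = 4 F^{2}$ ($s{\left(F \right)} = 2 F 2 F = 4 F^{2}$)
$U = -106$ ($U = 3 - 109 = -106$)
$C{\left(g \right)} = \frac{1}{-106 + g}$
$\frac{s{\left(5 \right)}}{43523} + \frac{30950}{C{\left(-19 \right)}} = \frac{4 \cdot 5^{2}}{43523} + \frac{30950}{\frac{1}{-106 - 19}} = 4 \cdot 25 \cdot \frac{1}{43523} + \frac{30950}{\frac{1}{-125}} = 100 \cdot \frac{1}{43523} + \frac{30950}{- \frac{1}{125}} = \frac{100}{43523} + 30950 \left(-125\right) = \frac{100}{43523} - 3868750 = - \frac{168379606150}{43523}$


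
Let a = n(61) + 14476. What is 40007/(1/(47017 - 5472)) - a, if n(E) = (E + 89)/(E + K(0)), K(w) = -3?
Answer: 48200213756/29 ≈ 1.6621e+9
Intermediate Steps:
n(E) = (89 + E)/(-3 + E) (n(E) = (E + 89)/(E - 3) = (89 + E)/(-3 + E))
a = 419879/29 (a = (89 + 61)/(-3 + 61) + 14476 = 150/58 + 14476 = (1/58)*150 + 14476 = 75/29 + 14476 = 419879/29 ≈ 14479.)
40007/(1/(47017 - 5472)) - a = 40007/(1/(47017 - 5472)) - 1*419879/29 = 40007/(1/41545) - 419879/29 = 40007*41545 - 419879/29 = 1662090815 - 419879/29 = 48200213756/29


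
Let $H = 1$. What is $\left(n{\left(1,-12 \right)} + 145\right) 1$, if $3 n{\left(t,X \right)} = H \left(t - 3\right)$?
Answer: $\frac{433}{3} \approx 144.33$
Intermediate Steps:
$n{\left(t,X \right)} = -1 + \frac{t}{3}$ ($n{\left(t,X \right)} = \frac{1 \left(t - 3\right)}{3} = \frac{1 \left(-3 + t\right)}{3} = \frac{-3 + t}{3} = -1 + \frac{t}{3}$)
$\left(n{\left(1,-12 \right)} + 145\right) 1 = \left(\left(-1 + \frac{1}{3} \cdot 1\right) + 145\right) 1 = \left(\left(-1 + \frac{1}{3}\right) + 145\right) 1 = \left(- \frac{2}{3} + 145\right) 1 = \frac{433}{3} \cdot 1 = \frac{433}{3}$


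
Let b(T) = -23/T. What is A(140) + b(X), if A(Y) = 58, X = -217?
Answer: 12609/217 ≈ 58.106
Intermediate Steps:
A(140) + b(X) = 58 - 23/(-217) = 58 - 23*(-1/217) = 58 + 23/217 = 12609/217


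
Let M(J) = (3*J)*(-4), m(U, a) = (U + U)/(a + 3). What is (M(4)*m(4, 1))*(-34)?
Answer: 3264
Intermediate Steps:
m(U, a) = 2*U/(3 + a) (m(U, a) = (2*U)/(3 + a) = 2*U/(3 + a))
M(J) = -12*J
(M(4)*m(4, 1))*(-34) = ((-12*4)*(2*4/(3 + 1)))*(-34) = -96*4/4*(-34) = -48*2*(-34) = -96*(-34) = 3264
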